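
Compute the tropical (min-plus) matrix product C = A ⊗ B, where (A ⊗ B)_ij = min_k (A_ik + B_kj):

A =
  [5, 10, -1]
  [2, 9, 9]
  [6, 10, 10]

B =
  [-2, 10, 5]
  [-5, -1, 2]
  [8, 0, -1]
A ⊗ B =
  [3, -1, -2]
  [0, 8, 7]
  [4, 9, 9]

Apply the min-plus product entry-by-entry:
  C[0][0] = min over k of (A[0][0] + B[0][0] = 5 + -2 = 3, A[0][1] + B[1][0] = 10 + -5 = 5, A[0][2] + B[2][0] = -1 + 8 = 7) = 3 (attained at k = 0)
  C[0][1] = min over k of (A[0][0] + B[0][1] = 5 + 10 = 15, A[0][1] + B[1][1] = 10 + -1 = 9, A[0][2] + B[2][1] = -1 + 0 = -1) = -1 (attained at k = 2)
  C[0][2] = min over k of (A[0][0] + B[0][2] = 5 + 5 = 10, A[0][1] + B[1][2] = 10 + 2 = 12, A[0][2] + B[2][2] = -1 + -1 = -2) = -2 (attained at k = 2)
  C[1][0] = min over k of (A[1][0] + B[0][0] = 2 + -2 = 0, A[1][1] + B[1][0] = 9 + -5 = 4, A[1][2] + B[2][0] = 9 + 8 = 17) = 0 (attained at k = 0)
  C[1][1] = min over k of (A[1][0] + B[0][1] = 2 + 10 = 12, A[1][1] + B[1][1] = 9 + -1 = 8, A[1][2] + B[2][1] = 9 + 0 = 9) = 8 (attained at k = 1)
  C[1][2] = min over k of (A[1][0] + B[0][2] = 2 + 5 = 7, A[1][1] + B[1][2] = 9 + 2 = 11, A[1][2] + B[2][2] = 9 + -1 = 8) = 7 (attained at k = 0)
  C[2][0] = min over k of (A[2][0] + B[0][0] = 6 + -2 = 4, A[2][1] + B[1][0] = 10 + -5 = 5, A[2][2] + B[2][0] = 10 + 8 = 18) = 4 (attained at k = 0)
  C[2][1] = min over k of (A[2][0] + B[0][1] = 6 + 10 = 16, A[2][1] + B[1][1] = 10 + -1 = 9, A[2][2] + B[2][1] = 10 + 0 = 10) = 9 (attained at k = 1)
  C[2][2] = min over k of (A[2][0] + B[0][2] = 6 + 5 = 11, A[2][1] + B[1][2] = 10 + 2 = 12, A[2][2] + B[2][2] = 10 + -1 = 9) = 9 (attained at k = 2)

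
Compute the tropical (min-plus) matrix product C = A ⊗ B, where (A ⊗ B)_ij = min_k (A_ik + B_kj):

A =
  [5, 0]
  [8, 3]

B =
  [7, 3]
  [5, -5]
A ⊗ B =
  [5, -5]
  [8, -2]

Apply the min-plus product entry-by-entry:
  C[0][0] = min over k of (A[0][0] + B[0][0] = 5 + 7 = 12, A[0][1] + B[1][0] = 0 + 5 = 5) = 5 (attained at k = 1)
  C[0][1] = min over k of (A[0][0] + B[0][1] = 5 + 3 = 8, A[0][1] + B[1][1] = 0 + -5 = -5) = -5 (attained at k = 1)
  C[1][0] = min over k of (A[1][0] + B[0][0] = 8 + 7 = 15, A[1][1] + B[1][0] = 3 + 5 = 8) = 8 (attained at k = 1)
  C[1][1] = min over k of (A[1][0] + B[0][1] = 8 + 3 = 11, A[1][1] + B[1][1] = 3 + -5 = -2) = -2 (attained at k = 1)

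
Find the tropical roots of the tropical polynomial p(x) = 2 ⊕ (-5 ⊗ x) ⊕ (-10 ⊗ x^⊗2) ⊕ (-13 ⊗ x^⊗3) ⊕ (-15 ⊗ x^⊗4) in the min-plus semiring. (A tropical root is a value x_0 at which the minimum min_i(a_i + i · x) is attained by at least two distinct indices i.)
Roots: {2, 3, 5, 7}

Each tropical root is a break point of the lower envelope of the lines y = a_i + i · x (there are 5 lines, with slopes 0, 1, ..., 4). Only the lines that attain the minimum somewhere contribute to roots; other lines are dominated. Here the surviving (envelope) indices are i = 4, i = 3, i = 2, i = 1, i = 0.
Intersections between consecutive envelope lines give the roots: for adjacent envelope indices i < j the intersection is x = (a_i − a_j) / (j − i). Reading off the sorted break points: {2, 3, 5, 7}.
Verification: at each break x_0, at least two indices attain the minimum of min_i(a_i + i · x_0).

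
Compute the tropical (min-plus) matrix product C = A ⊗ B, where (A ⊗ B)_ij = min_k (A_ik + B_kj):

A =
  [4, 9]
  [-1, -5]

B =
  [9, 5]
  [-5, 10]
A ⊗ B =
  [4, 9]
  [-10, 4]

Apply the min-plus product entry-by-entry:
  C[0][0] = min over k of (A[0][0] + B[0][0] = 4 + 9 = 13, A[0][1] + B[1][0] = 9 + -5 = 4) = 4 (attained at k = 1)
  C[0][1] = min over k of (A[0][0] + B[0][1] = 4 + 5 = 9, A[0][1] + B[1][1] = 9 + 10 = 19) = 9 (attained at k = 0)
  C[1][0] = min over k of (A[1][0] + B[0][0] = -1 + 9 = 8, A[1][1] + B[1][0] = -5 + -5 = -10) = -10 (attained at k = 1)
  C[1][1] = min over k of (A[1][0] + B[0][1] = -1 + 5 = 4, A[1][1] + B[1][1] = -5 + 10 = 5) = 4 (attained at k = 0)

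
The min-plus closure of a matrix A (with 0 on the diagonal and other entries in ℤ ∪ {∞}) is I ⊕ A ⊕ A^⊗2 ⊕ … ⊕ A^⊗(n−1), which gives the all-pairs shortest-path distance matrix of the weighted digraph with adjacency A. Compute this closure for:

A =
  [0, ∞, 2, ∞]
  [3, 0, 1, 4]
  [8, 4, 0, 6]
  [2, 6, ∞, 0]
Closure =
  [0, 6, 2, 8]
  [3, 0, 1, 4]
  [7, 4, 0, 6]
  [2, 6, 4, 0]

This is the Floyd-Warshall all-pairs shortest-path computation. For each intermediate vertex k = 0, 1, …, 3, update dist[i][j] ← min(dist[i][j], dist[i][k] + dist[k][j]). The final matrix gives, for each (i, j), the minimum total weight of any directed path from i to j (possibly empty when i = j).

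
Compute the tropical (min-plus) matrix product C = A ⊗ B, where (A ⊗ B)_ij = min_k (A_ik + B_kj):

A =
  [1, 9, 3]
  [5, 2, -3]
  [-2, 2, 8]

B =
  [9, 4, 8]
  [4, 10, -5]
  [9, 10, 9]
A ⊗ B =
  [10, 5, 4]
  [6, 7, -3]
  [6, 2, -3]

Apply the min-plus product entry-by-entry:
  C[0][0] = min over k of (A[0][0] + B[0][0] = 1 + 9 = 10, A[0][1] + B[1][0] = 9 + 4 = 13, A[0][2] + B[2][0] = 3 + 9 = 12) = 10 (attained at k = 0)
  C[0][1] = min over k of (A[0][0] + B[0][1] = 1 + 4 = 5, A[0][1] + B[1][1] = 9 + 10 = 19, A[0][2] + B[2][1] = 3 + 10 = 13) = 5 (attained at k = 0)
  C[0][2] = min over k of (A[0][0] + B[0][2] = 1 + 8 = 9, A[0][1] + B[1][2] = 9 + -5 = 4, A[0][2] + B[2][2] = 3 + 9 = 12) = 4 (attained at k = 1)
  C[1][0] = min over k of (A[1][0] + B[0][0] = 5 + 9 = 14, A[1][1] + B[1][0] = 2 + 4 = 6, A[1][2] + B[2][0] = -3 + 9 = 6) = 6 (attained at k = 1)
  C[1][1] = min over k of (A[1][0] + B[0][1] = 5 + 4 = 9, A[1][1] + B[1][1] = 2 + 10 = 12, A[1][2] + B[2][1] = -3 + 10 = 7) = 7 (attained at k = 2)
  C[1][2] = min over k of (A[1][0] + B[0][2] = 5 + 8 = 13, A[1][1] + B[1][2] = 2 + -5 = -3, A[1][2] + B[2][2] = -3 + 9 = 6) = -3 (attained at k = 1)
  C[2][0] = min over k of (A[2][0] + B[0][0] = -2 + 9 = 7, A[2][1] + B[1][0] = 2 + 4 = 6, A[2][2] + B[2][0] = 8 + 9 = 17) = 6 (attained at k = 1)
  C[2][1] = min over k of (A[2][0] + B[0][1] = -2 + 4 = 2, A[2][1] + B[1][1] = 2 + 10 = 12, A[2][2] + B[2][1] = 8 + 10 = 18) = 2 (attained at k = 0)
  C[2][2] = min over k of (A[2][0] + B[0][2] = -2 + 8 = 6, A[2][1] + B[1][2] = 2 + -5 = -3, A[2][2] + B[2][2] = 8 + 9 = 17) = -3 (attained at k = 1)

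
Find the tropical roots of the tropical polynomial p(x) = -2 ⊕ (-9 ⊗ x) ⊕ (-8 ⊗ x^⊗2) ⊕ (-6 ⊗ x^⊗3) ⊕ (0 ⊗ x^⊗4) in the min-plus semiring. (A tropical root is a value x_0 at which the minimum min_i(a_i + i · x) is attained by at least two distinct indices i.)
Roots: {-6, -2, -1, 7}

Each tropical root is a break point of the lower envelope of the lines y = a_i + i · x (there are 5 lines, with slopes 0, 1, ..., 4). Only the lines that attain the minimum somewhere contribute to roots; other lines are dominated. Here the surviving (envelope) indices are i = 4, i = 3, i = 2, i = 1, i = 0.
Intersections between consecutive envelope lines give the roots: for adjacent envelope indices i < j the intersection is x = (a_i − a_j) / (j − i). Reading off the sorted break points: {-6, -2, -1, 7}.
Verification: at each break x_0, at least two indices attain the minimum of min_i(a_i + i · x_0).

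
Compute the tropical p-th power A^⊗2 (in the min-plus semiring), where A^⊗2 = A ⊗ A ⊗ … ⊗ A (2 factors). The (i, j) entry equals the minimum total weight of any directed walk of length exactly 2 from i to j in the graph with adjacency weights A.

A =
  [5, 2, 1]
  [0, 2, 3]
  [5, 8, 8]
A^⊗2 =
  [2, 4, 5]
  [2, 2, 1]
  [8, 7, 6]

Each entry (A^⊗2)_ij equals the minimum over all length-2 walks i = v_0 → v_1 → … → v_2 = j of Σ_t A[v_t][v_{t+1}]. For example, for (i, j) = (0, 2) we minimise over 3 possible intermediate vertex sequences; the minimum is 5, attained along the walk 0 → 1 → 2.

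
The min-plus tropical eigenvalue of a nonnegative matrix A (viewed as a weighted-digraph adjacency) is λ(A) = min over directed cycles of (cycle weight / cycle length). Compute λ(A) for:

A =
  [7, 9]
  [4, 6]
λ(A) = 6

Enumerate directed cycles and compute their means (weight / length). Sample:
  cycle 0 → 0: weight = 7, length = 1, mean = 7/1 ≈ 7.000
  cycle 1 → 1: weight = 6, length = 1, mean = 6/1 ≈ 6.000
  cycle 0 → 1 → 0: weight = 13, length = 2, mean = 13/2 ≈ 6.500
  cycle 1 → 0 → 1: weight = 13, length = 2, mean = 13/2 ≈ 6.500
Minimum mean = 6.000, attained e.g. along the cycle 1 → 1 with weight 6 and length 1. So λ(A) = 6/1 = 6.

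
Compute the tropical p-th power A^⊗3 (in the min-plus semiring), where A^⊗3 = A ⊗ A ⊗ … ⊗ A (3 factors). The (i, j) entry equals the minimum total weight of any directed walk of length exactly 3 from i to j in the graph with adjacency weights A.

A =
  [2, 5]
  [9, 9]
A^⊗3 =
  [6, 9]
  [13, 16]

Each entry (A^⊗3)_ij equals the minimum over all length-3 walks i = v_0 → v_1 → … → v_3 = j of Σ_t A[v_t][v_{t+1}]. For example, for (i, j) = (0, 1) we minimise over 4 possible intermediate vertex sequences; the minimum is 9, attained along the walk 0 → 0 → 0 → 1.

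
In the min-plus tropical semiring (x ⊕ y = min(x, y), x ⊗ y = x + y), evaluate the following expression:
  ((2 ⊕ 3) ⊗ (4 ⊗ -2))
((2 ⊕ 3) ⊗ (4 ⊗ -2)) = 4

Expand innermost to outermost. Recall ⊕ takes the minimum of its arguments and ⊗ takes their sum. Working out the expression ((2 ⊕ 3) ⊗ (4 ⊗ -2)) gives 4.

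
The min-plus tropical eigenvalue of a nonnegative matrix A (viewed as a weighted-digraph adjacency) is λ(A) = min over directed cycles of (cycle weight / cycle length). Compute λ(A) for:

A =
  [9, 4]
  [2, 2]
λ(A) = 2

Enumerate directed cycles and compute their means (weight / length). Sample:
  cycle 0 → 0: weight = 9, length = 1, mean = 9/1 ≈ 9.000
  cycle 1 → 1: weight = 2, length = 1, mean = 2/1 ≈ 2.000
  cycle 0 → 1 → 0: weight = 6, length = 2, mean = 6/2 ≈ 3.000
  cycle 1 → 0 → 1: weight = 6, length = 2, mean = 6/2 ≈ 3.000
Minimum mean = 2.000, attained e.g. along the cycle 1 → 1 with weight 2 and length 1. So λ(A) = 2/1 = 2.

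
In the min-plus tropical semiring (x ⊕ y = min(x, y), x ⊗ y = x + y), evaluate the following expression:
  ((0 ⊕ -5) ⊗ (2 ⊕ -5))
((0 ⊕ -5) ⊗ (2 ⊕ -5)) = -10

Expand innermost to outermost. Recall ⊕ takes the minimum of its arguments and ⊗ takes their sum. Working out the expression ((0 ⊕ -5) ⊗ (2 ⊕ -5)) gives -10.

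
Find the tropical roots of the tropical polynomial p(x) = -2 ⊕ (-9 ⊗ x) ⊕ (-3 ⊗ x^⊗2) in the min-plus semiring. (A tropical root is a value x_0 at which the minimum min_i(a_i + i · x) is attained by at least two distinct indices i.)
Roots: {-6, 7}

Each tropical root is a break point of the lower envelope of the lines y = a_i + i · x (there are 3 lines, with slopes 0, 1, ..., 2). Only the lines that attain the minimum somewhere contribute to roots; other lines are dominated. Here the surviving (envelope) indices are i = 2, i = 1, i = 0.
Intersections between consecutive envelope lines give the roots: for adjacent envelope indices i < j the intersection is x = (a_i − a_j) / (j − i). Reading off the sorted break points: {-6, 7}.
Verification: at each break x_0, at least two indices attain the minimum of min_i(a_i + i · x_0).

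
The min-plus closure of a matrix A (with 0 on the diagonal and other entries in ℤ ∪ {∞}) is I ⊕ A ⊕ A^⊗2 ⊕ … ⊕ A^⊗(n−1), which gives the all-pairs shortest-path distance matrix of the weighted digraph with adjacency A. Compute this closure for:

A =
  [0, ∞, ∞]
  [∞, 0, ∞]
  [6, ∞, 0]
Closure =
  [0, ∞, ∞]
  [∞, 0, ∞]
  [6, ∞, 0]

This is the Floyd-Warshall all-pairs shortest-path computation. For each intermediate vertex k = 0, 1, …, 2, update dist[i][j] ← min(dist[i][j], dist[i][k] + dist[k][j]). The final matrix gives, for each (i, j), the minimum total weight of any directed path from i to j (possibly empty when i = j).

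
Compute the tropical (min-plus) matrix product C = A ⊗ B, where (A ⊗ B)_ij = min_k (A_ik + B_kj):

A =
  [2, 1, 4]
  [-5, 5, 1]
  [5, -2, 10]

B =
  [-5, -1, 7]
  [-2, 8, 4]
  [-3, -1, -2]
A ⊗ B =
  [-3, 1, 2]
  [-10, -6, -1]
  [-4, 4, 2]

Apply the min-plus product entry-by-entry:
  C[0][0] = min over k of (A[0][0] + B[0][0] = 2 + -5 = -3, A[0][1] + B[1][0] = 1 + -2 = -1, A[0][2] + B[2][0] = 4 + -3 = 1) = -3 (attained at k = 0)
  C[0][1] = min over k of (A[0][0] + B[0][1] = 2 + -1 = 1, A[0][1] + B[1][1] = 1 + 8 = 9, A[0][2] + B[2][1] = 4 + -1 = 3) = 1 (attained at k = 0)
  C[0][2] = min over k of (A[0][0] + B[0][2] = 2 + 7 = 9, A[0][1] + B[1][2] = 1 + 4 = 5, A[0][2] + B[2][2] = 4 + -2 = 2) = 2 (attained at k = 2)
  C[1][0] = min over k of (A[1][0] + B[0][0] = -5 + -5 = -10, A[1][1] + B[1][0] = 5 + -2 = 3, A[1][2] + B[2][0] = 1 + -3 = -2) = -10 (attained at k = 0)
  C[1][1] = min over k of (A[1][0] + B[0][1] = -5 + -1 = -6, A[1][1] + B[1][1] = 5 + 8 = 13, A[1][2] + B[2][1] = 1 + -1 = 0) = -6 (attained at k = 0)
  C[1][2] = min over k of (A[1][0] + B[0][2] = -5 + 7 = 2, A[1][1] + B[1][2] = 5 + 4 = 9, A[1][2] + B[2][2] = 1 + -2 = -1) = -1 (attained at k = 2)
  C[2][0] = min over k of (A[2][0] + B[0][0] = 5 + -5 = 0, A[2][1] + B[1][0] = -2 + -2 = -4, A[2][2] + B[2][0] = 10 + -3 = 7) = -4 (attained at k = 1)
  C[2][1] = min over k of (A[2][0] + B[0][1] = 5 + -1 = 4, A[2][1] + B[1][1] = -2 + 8 = 6, A[2][2] + B[2][1] = 10 + -1 = 9) = 4 (attained at k = 0)
  C[2][2] = min over k of (A[2][0] + B[0][2] = 5 + 7 = 12, A[2][1] + B[1][2] = -2 + 4 = 2, A[2][2] + B[2][2] = 10 + -2 = 8) = 2 (attained at k = 1)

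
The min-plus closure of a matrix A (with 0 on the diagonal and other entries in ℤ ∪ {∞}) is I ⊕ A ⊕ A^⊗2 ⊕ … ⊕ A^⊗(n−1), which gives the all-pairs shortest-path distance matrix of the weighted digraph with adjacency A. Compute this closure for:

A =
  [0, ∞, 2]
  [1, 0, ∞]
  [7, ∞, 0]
Closure =
  [0, ∞, 2]
  [1, 0, 3]
  [7, ∞, 0]

This is the Floyd-Warshall all-pairs shortest-path computation. For each intermediate vertex k = 0, 1, …, 2, update dist[i][j] ← min(dist[i][j], dist[i][k] + dist[k][j]). The final matrix gives, for each (i, j), the minimum total weight of any directed path from i to j (possibly empty when i = j).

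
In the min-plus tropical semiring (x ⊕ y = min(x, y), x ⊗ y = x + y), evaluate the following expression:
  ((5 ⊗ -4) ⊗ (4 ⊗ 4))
((5 ⊗ -4) ⊗ (4 ⊗ 4)) = 9

Expand innermost to outermost. Recall ⊕ takes the minimum of its arguments and ⊗ takes their sum. Working out the expression ((5 ⊗ -4) ⊗ (4 ⊗ 4)) gives 9.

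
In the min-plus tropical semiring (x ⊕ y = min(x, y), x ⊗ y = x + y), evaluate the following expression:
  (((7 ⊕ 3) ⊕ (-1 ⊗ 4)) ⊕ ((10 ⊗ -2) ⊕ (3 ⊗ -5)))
(((7 ⊕ 3) ⊕ (-1 ⊗ 4)) ⊕ ((10 ⊗ -2) ⊕ (3 ⊗ -5))) = -2

Expand innermost to outermost. Recall ⊕ takes the minimum of its arguments and ⊗ takes their sum. Working out the expression (((7 ⊕ 3) ⊕ (-1 ⊗ 4)) ⊕ ((10 ⊗ -2) ⊕ (3 ⊗ -5))) gives -2.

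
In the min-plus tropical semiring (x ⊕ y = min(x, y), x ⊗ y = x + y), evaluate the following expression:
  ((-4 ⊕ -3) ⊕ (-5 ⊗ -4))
((-4 ⊕ -3) ⊕ (-5 ⊗ -4)) = -9

Expand innermost to outermost. Recall ⊕ takes the minimum of its arguments and ⊗ takes their sum. Working out the expression ((-4 ⊕ -3) ⊕ (-5 ⊗ -4)) gives -9.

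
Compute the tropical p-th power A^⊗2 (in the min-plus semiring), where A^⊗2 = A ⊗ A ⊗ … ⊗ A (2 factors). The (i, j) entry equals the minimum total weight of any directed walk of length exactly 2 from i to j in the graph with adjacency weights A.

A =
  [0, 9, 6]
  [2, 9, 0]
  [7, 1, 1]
A^⊗2 =
  [0, 7, 6]
  [2, 1, 1]
  [3, 2, 1]

Each entry (A^⊗2)_ij equals the minimum over all length-2 walks i = v_0 → v_1 → … → v_2 = j of Σ_t A[v_t][v_{t+1}]. For example, for (i, j) = (0, 2) we minimise over 3 possible intermediate vertex sequences; the minimum is 6, attained along the walk 0 → 0 → 2.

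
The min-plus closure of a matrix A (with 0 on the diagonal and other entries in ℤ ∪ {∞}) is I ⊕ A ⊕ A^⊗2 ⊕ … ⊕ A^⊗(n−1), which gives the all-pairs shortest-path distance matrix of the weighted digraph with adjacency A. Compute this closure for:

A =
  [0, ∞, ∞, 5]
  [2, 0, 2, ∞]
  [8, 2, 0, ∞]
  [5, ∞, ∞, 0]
Closure =
  [0, ∞, ∞, 5]
  [2, 0, 2, 7]
  [4, 2, 0, 9]
  [5, ∞, ∞, 0]

This is the Floyd-Warshall all-pairs shortest-path computation. For each intermediate vertex k = 0, 1, …, 3, update dist[i][j] ← min(dist[i][j], dist[i][k] + dist[k][j]). The final matrix gives, for each (i, j), the minimum total weight of any directed path from i to j (possibly empty when i = j).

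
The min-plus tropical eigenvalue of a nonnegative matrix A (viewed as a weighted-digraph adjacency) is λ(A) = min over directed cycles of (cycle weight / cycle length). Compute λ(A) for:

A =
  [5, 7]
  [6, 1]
λ(A) = 1

Enumerate directed cycles and compute their means (weight / length). Sample:
  cycle 0 → 0: weight = 5, length = 1, mean = 5/1 ≈ 5.000
  cycle 1 → 1: weight = 1, length = 1, mean = 1/1 ≈ 1.000
  cycle 0 → 1 → 0: weight = 13, length = 2, mean = 13/2 ≈ 6.500
  cycle 1 → 0 → 1: weight = 13, length = 2, mean = 13/2 ≈ 6.500
Minimum mean = 1.000, attained e.g. along the cycle 1 → 1 with weight 1 and length 1. So λ(A) = 1/1 = 1.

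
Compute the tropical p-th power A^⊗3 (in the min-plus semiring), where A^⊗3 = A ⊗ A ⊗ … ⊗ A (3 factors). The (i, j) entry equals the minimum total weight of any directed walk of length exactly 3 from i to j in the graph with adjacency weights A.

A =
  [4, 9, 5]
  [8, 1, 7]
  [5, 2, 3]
A^⊗3 =
  [12, 8, 11]
  [10, 3, 9]
  [11, 4, 9]

Each entry (A^⊗3)_ij equals the minimum over all length-3 walks i = v_0 → v_1 → … → v_3 = j of Σ_t A[v_t][v_{t+1}]. For example, for (i, j) = (0, 2) we minimise over 9 possible intermediate vertex sequences; the minimum is 11, attained along the walk 0 → 2 → 2 → 2.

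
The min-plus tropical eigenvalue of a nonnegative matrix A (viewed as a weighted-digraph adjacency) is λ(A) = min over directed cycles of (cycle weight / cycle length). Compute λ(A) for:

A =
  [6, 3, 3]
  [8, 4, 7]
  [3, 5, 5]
λ(A) = 3

Enumerate directed cycles and compute their means (weight / length). Sample:
  cycle 0 → 0: weight = 6, length = 1, mean = 6/1 ≈ 6.000
  cycle 1 → 1: weight = 4, length = 1, mean = 4/1 ≈ 4.000
  cycle 2 → 2: weight = 5, length = 1, mean = 5/1 ≈ 5.000
  cycle 0 → 1 → 0: weight = 11, length = 2, mean = 11/2 ≈ 5.500
  cycle 0 → 2 → 0: weight = 6, length = 2, mean = 6/2 ≈ 3.000
  cycle 1 → 0 → 1: weight = 11, length = 2, mean = 11/2 ≈ 5.500
Minimum mean = 3.000, attained e.g. along the cycle 0 → 2 → 0 with weight 6 and length 2. So λ(A) = 6/2 = 3.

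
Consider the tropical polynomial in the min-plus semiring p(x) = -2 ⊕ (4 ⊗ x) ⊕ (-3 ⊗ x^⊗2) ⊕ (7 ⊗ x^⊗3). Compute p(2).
p(2) = -2

A tropical monomial a ⊗ x^⊗i evaluates to a + i · x. Evaluating each term at x = 2:
  Term 0 contributes -2 + 0 · 2 = -2
  Term 1 contributes 4 + 1 · 2 = 6
  Term 2 contributes -3 + 2 · 2 = 1
  Term 3 contributes 7 + 3 · 2 = 13
p(2) = ⊕ of these = min[-2, 6, 1, 13] = -2.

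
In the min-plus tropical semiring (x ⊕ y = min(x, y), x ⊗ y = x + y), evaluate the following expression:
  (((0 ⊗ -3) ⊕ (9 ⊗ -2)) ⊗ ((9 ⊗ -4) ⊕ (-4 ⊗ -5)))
(((0 ⊗ -3) ⊕ (9 ⊗ -2)) ⊗ ((9 ⊗ -4) ⊕ (-4 ⊗ -5))) = -12

Expand innermost to outermost. Recall ⊕ takes the minimum of its arguments and ⊗ takes their sum. Working out the expression (((0 ⊗ -3) ⊕ (9 ⊗ -2)) ⊗ ((9 ⊗ -4) ⊕ (-4 ⊗ -5))) gives -12.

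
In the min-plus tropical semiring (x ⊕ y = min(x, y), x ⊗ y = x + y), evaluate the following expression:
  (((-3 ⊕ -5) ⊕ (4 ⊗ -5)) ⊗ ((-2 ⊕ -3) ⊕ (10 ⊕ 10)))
(((-3 ⊕ -5) ⊕ (4 ⊗ -5)) ⊗ ((-2 ⊕ -3) ⊕ (10 ⊕ 10))) = -8

Expand innermost to outermost. Recall ⊕ takes the minimum of its arguments and ⊗ takes their sum. Working out the expression (((-3 ⊕ -5) ⊕ (4 ⊗ -5)) ⊗ ((-2 ⊕ -3) ⊕ (10 ⊕ 10))) gives -8.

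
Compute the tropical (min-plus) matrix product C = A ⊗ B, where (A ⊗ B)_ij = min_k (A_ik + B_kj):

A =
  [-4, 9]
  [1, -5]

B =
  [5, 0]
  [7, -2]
A ⊗ B =
  [1, -4]
  [2, -7]

Apply the min-plus product entry-by-entry:
  C[0][0] = min over k of (A[0][0] + B[0][0] = -4 + 5 = 1, A[0][1] + B[1][0] = 9 + 7 = 16) = 1 (attained at k = 0)
  C[0][1] = min over k of (A[0][0] + B[0][1] = -4 + 0 = -4, A[0][1] + B[1][1] = 9 + -2 = 7) = -4 (attained at k = 0)
  C[1][0] = min over k of (A[1][0] + B[0][0] = 1 + 5 = 6, A[1][1] + B[1][0] = -5 + 7 = 2) = 2 (attained at k = 1)
  C[1][1] = min over k of (A[1][0] + B[0][1] = 1 + 0 = 1, A[1][1] + B[1][1] = -5 + -2 = -7) = -7 (attained at k = 1)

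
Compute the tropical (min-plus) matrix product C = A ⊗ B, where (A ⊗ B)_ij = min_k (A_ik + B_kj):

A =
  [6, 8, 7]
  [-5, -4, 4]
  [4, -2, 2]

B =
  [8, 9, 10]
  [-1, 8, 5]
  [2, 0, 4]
A ⊗ B =
  [7, 7, 11]
  [-5, 4, 1]
  [-3, 2, 3]

Apply the min-plus product entry-by-entry:
  C[0][0] = min over k of (A[0][0] + B[0][0] = 6 + 8 = 14, A[0][1] + B[1][0] = 8 + -1 = 7, A[0][2] + B[2][0] = 7 + 2 = 9) = 7 (attained at k = 1)
  C[0][1] = min over k of (A[0][0] + B[0][1] = 6 + 9 = 15, A[0][1] + B[1][1] = 8 + 8 = 16, A[0][2] + B[2][1] = 7 + 0 = 7) = 7 (attained at k = 2)
  C[0][2] = min over k of (A[0][0] + B[0][2] = 6 + 10 = 16, A[0][1] + B[1][2] = 8 + 5 = 13, A[0][2] + B[2][2] = 7 + 4 = 11) = 11 (attained at k = 2)
  C[1][0] = min over k of (A[1][0] + B[0][0] = -5 + 8 = 3, A[1][1] + B[1][0] = -4 + -1 = -5, A[1][2] + B[2][0] = 4 + 2 = 6) = -5 (attained at k = 1)
  C[1][1] = min over k of (A[1][0] + B[0][1] = -5 + 9 = 4, A[1][1] + B[1][1] = -4 + 8 = 4, A[1][2] + B[2][1] = 4 + 0 = 4) = 4 (attained at k = 0)
  C[1][2] = min over k of (A[1][0] + B[0][2] = -5 + 10 = 5, A[1][1] + B[1][2] = -4 + 5 = 1, A[1][2] + B[2][2] = 4 + 4 = 8) = 1 (attained at k = 1)
  C[2][0] = min over k of (A[2][0] + B[0][0] = 4 + 8 = 12, A[2][1] + B[1][0] = -2 + -1 = -3, A[2][2] + B[2][0] = 2 + 2 = 4) = -3 (attained at k = 1)
  C[2][1] = min over k of (A[2][0] + B[0][1] = 4 + 9 = 13, A[2][1] + B[1][1] = -2 + 8 = 6, A[2][2] + B[2][1] = 2 + 0 = 2) = 2 (attained at k = 2)
  C[2][2] = min over k of (A[2][0] + B[0][2] = 4 + 10 = 14, A[2][1] + B[1][2] = -2 + 5 = 3, A[2][2] + B[2][2] = 2 + 4 = 6) = 3 (attained at k = 1)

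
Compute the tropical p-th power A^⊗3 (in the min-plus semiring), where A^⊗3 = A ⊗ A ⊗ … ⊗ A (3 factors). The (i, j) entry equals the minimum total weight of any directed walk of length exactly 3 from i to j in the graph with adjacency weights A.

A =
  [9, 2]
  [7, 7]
A^⊗3 =
  [16, 11]
  [16, 16]

Each entry (A^⊗3)_ij equals the minimum over all length-3 walks i = v_0 → v_1 → … → v_3 = j of Σ_t A[v_t][v_{t+1}]. For example, for (i, j) = (0, 1) we minimise over 4 possible intermediate vertex sequences; the minimum is 11, attained along the walk 0 → 1 → 0 → 1.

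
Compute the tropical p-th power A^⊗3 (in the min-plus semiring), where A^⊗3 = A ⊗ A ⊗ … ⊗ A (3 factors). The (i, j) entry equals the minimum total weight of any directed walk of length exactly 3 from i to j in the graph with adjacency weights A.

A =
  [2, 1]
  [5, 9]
A^⊗3 =
  [6, 5]
  [9, 8]

Each entry (A^⊗3)_ij equals the minimum over all length-3 walks i = v_0 → v_1 → … → v_3 = j of Σ_t A[v_t][v_{t+1}]. For example, for (i, j) = (0, 1) we minimise over 4 possible intermediate vertex sequences; the minimum is 5, attained along the walk 0 → 0 → 0 → 1.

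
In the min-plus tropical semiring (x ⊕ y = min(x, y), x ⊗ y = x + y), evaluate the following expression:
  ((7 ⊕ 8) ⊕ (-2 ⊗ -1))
((7 ⊕ 8) ⊕ (-2 ⊗ -1)) = -3

Expand innermost to outermost. Recall ⊕ takes the minimum of its arguments and ⊗ takes their sum. Working out the expression ((7 ⊕ 8) ⊕ (-2 ⊗ -1)) gives -3.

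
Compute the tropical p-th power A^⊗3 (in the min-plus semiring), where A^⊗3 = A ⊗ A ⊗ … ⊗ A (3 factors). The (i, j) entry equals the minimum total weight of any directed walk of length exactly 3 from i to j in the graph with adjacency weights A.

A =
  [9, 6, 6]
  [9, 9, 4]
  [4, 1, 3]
A^⊗3 =
  [13, 10, 11]
  [11, 8, 9]
  [9, 6, 8]

Each entry (A^⊗3)_ij equals the minimum over all length-3 walks i = v_0 → v_1 → … → v_3 = j of Σ_t A[v_t][v_{t+1}]. For example, for (i, j) = (0, 2) we minimise over 9 possible intermediate vertex sequences; the minimum is 11, attained along the walk 0 → 2 → 1 → 2.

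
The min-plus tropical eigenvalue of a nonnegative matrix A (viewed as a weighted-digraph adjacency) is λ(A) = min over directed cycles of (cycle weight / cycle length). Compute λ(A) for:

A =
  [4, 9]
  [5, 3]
λ(A) = 3

Enumerate directed cycles and compute their means (weight / length). Sample:
  cycle 0 → 0: weight = 4, length = 1, mean = 4/1 ≈ 4.000
  cycle 1 → 1: weight = 3, length = 1, mean = 3/1 ≈ 3.000
  cycle 0 → 1 → 0: weight = 14, length = 2, mean = 14/2 ≈ 7.000
  cycle 1 → 0 → 1: weight = 14, length = 2, mean = 14/2 ≈ 7.000
Minimum mean = 3.000, attained e.g. along the cycle 1 → 1 with weight 3 and length 1. So λ(A) = 3/1 = 3.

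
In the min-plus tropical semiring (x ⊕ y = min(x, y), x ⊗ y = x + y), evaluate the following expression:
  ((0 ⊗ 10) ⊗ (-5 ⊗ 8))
((0 ⊗ 10) ⊗ (-5 ⊗ 8)) = 13

Expand innermost to outermost. Recall ⊕ takes the minimum of its arguments and ⊗ takes their sum. Working out the expression ((0 ⊗ 10) ⊗ (-5 ⊗ 8)) gives 13.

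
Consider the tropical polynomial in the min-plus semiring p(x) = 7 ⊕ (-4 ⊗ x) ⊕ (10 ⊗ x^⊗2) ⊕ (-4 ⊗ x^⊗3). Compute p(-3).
p(-3) = -13

A tropical monomial a ⊗ x^⊗i evaluates to a + i · x. Evaluating each term at x = -3:
  Term 0 contributes 7 + 0 · -3 = 7
  Term 1 contributes -4 + 1 · -3 = -7
  Term 2 contributes 10 + 2 · -3 = 4
  Term 3 contributes -4 + 3 · -3 = -13
p(-3) = ⊕ of these = min[7, -7, 4, -13] = -13.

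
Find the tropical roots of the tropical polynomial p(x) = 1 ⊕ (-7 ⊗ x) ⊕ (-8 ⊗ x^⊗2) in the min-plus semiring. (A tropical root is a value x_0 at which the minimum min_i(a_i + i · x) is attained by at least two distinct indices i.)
Roots: {1, 8}

Each tropical root is a break point of the lower envelope of the lines y = a_i + i · x (there are 3 lines, with slopes 0, 1, ..., 2). Only the lines that attain the minimum somewhere contribute to roots; other lines are dominated. Here the surviving (envelope) indices are i = 2, i = 1, i = 0.
Intersections between consecutive envelope lines give the roots: for adjacent envelope indices i < j the intersection is x = (a_i − a_j) / (j − i). Reading off the sorted break points: {1, 8}.
Verification: at each break x_0, at least two indices attain the minimum of min_i(a_i + i · x_0).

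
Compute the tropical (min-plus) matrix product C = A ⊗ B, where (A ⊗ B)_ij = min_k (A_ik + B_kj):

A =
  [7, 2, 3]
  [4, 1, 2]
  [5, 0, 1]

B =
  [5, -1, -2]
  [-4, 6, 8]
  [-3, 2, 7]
A ⊗ B =
  [-2, 5, 5]
  [-3, 3, 2]
  [-4, 3, 3]

Apply the min-plus product entry-by-entry:
  C[0][0] = min over k of (A[0][0] + B[0][0] = 7 + 5 = 12, A[0][1] + B[1][0] = 2 + -4 = -2, A[0][2] + B[2][0] = 3 + -3 = 0) = -2 (attained at k = 1)
  C[0][1] = min over k of (A[0][0] + B[0][1] = 7 + -1 = 6, A[0][1] + B[1][1] = 2 + 6 = 8, A[0][2] + B[2][1] = 3 + 2 = 5) = 5 (attained at k = 2)
  C[0][2] = min over k of (A[0][0] + B[0][2] = 7 + -2 = 5, A[0][1] + B[1][2] = 2 + 8 = 10, A[0][2] + B[2][2] = 3 + 7 = 10) = 5 (attained at k = 0)
  C[1][0] = min over k of (A[1][0] + B[0][0] = 4 + 5 = 9, A[1][1] + B[1][0] = 1 + -4 = -3, A[1][2] + B[2][0] = 2 + -3 = -1) = -3 (attained at k = 1)
  C[1][1] = min over k of (A[1][0] + B[0][1] = 4 + -1 = 3, A[1][1] + B[1][1] = 1 + 6 = 7, A[1][2] + B[2][1] = 2 + 2 = 4) = 3 (attained at k = 0)
  C[1][2] = min over k of (A[1][0] + B[0][2] = 4 + -2 = 2, A[1][1] + B[1][2] = 1 + 8 = 9, A[1][2] + B[2][2] = 2 + 7 = 9) = 2 (attained at k = 0)
  C[2][0] = min over k of (A[2][0] + B[0][0] = 5 + 5 = 10, A[2][1] + B[1][0] = 0 + -4 = -4, A[2][2] + B[2][0] = 1 + -3 = -2) = -4 (attained at k = 1)
  C[2][1] = min over k of (A[2][0] + B[0][1] = 5 + -1 = 4, A[2][1] + B[1][1] = 0 + 6 = 6, A[2][2] + B[2][1] = 1 + 2 = 3) = 3 (attained at k = 2)
  C[2][2] = min over k of (A[2][0] + B[0][2] = 5 + -2 = 3, A[2][1] + B[1][2] = 0 + 8 = 8, A[2][2] + B[2][2] = 1 + 7 = 8) = 3 (attained at k = 0)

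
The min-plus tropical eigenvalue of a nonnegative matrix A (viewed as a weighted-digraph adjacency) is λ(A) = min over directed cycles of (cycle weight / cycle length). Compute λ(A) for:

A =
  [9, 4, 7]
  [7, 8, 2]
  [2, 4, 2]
λ(A) = 2

Enumerate directed cycles and compute their means (weight / length). Sample:
  cycle 0 → 0: weight = 9, length = 1, mean = 9/1 ≈ 9.000
  cycle 1 → 1: weight = 8, length = 1, mean = 8/1 ≈ 8.000
  cycle 2 → 2: weight = 2, length = 1, mean = 2/1 ≈ 2.000
  cycle 0 → 1 → 0: weight = 11, length = 2, mean = 11/2 ≈ 5.500
  cycle 0 → 2 → 0: weight = 9, length = 2, mean = 9/2 ≈ 4.500
  cycle 1 → 0 → 1: weight = 11, length = 2, mean = 11/2 ≈ 5.500
Minimum mean = 2.000, attained e.g. along the cycle 2 → 2 with weight 2 and length 1. So λ(A) = 2/1 = 2.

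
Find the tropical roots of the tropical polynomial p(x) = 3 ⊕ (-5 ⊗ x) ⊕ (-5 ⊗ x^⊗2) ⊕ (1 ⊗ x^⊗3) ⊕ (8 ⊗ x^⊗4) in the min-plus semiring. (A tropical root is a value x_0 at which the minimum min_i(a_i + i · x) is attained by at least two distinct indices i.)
Roots: {-7, -6, 0, 8}

Each tropical root is a break point of the lower envelope of the lines y = a_i + i · x (there are 5 lines, with slopes 0, 1, ..., 4). Only the lines that attain the minimum somewhere contribute to roots; other lines are dominated. Here the surviving (envelope) indices are i = 4, i = 3, i = 2, i = 1, i = 0.
Intersections between consecutive envelope lines give the roots: for adjacent envelope indices i < j the intersection is x = (a_i − a_j) / (j − i). Reading off the sorted break points: {-7, -6, 0, 8}.
Verification: at each break x_0, at least two indices attain the minimum of min_i(a_i + i · x_0).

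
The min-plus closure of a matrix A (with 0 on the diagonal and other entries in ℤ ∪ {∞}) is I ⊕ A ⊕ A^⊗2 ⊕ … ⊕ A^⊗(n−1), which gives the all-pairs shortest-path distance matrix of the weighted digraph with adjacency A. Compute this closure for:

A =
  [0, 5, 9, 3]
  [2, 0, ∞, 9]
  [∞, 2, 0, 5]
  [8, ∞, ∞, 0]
Closure =
  [0, 5, 9, 3]
  [2, 0, 11, 5]
  [4, 2, 0, 5]
  [8, 13, 17, 0]

This is the Floyd-Warshall all-pairs shortest-path computation. For each intermediate vertex k = 0, 1, …, 3, update dist[i][j] ← min(dist[i][j], dist[i][k] + dist[k][j]). The final matrix gives, for each (i, j), the minimum total weight of any directed path from i to j (possibly empty when i = j).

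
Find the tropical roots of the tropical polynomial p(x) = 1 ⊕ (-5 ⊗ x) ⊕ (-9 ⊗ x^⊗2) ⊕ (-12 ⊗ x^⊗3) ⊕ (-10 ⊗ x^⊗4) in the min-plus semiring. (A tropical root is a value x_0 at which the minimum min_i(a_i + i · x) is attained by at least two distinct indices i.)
Roots: {-2, 3, 4, 6}

Each tropical root is a break point of the lower envelope of the lines y = a_i + i · x (there are 5 lines, with slopes 0, 1, ..., 4). Only the lines that attain the minimum somewhere contribute to roots; other lines are dominated. Here the surviving (envelope) indices are i = 4, i = 3, i = 2, i = 1, i = 0.
Intersections between consecutive envelope lines give the roots: for adjacent envelope indices i < j the intersection is x = (a_i − a_j) / (j − i). Reading off the sorted break points: {-2, 3, 4, 6}.
Verification: at each break x_0, at least two indices attain the minimum of min_i(a_i + i · x_0).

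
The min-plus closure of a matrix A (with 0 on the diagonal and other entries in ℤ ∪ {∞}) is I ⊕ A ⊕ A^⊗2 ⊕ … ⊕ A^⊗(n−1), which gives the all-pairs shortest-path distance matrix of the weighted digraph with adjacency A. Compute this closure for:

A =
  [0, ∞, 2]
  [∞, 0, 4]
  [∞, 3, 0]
Closure =
  [0, 5, 2]
  [∞, 0, 4]
  [∞, 3, 0]

This is the Floyd-Warshall all-pairs shortest-path computation. For each intermediate vertex k = 0, 1, …, 2, update dist[i][j] ← min(dist[i][j], dist[i][k] + dist[k][j]). The final matrix gives, for each (i, j), the minimum total weight of any directed path from i to j (possibly empty when i = j).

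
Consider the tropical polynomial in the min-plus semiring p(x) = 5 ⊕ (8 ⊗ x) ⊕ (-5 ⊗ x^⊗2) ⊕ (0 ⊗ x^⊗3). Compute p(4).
p(4) = 3

A tropical monomial a ⊗ x^⊗i evaluates to a + i · x. Evaluating each term at x = 4:
  Term 0 contributes 5 + 0 · 4 = 5
  Term 1 contributes 8 + 1 · 4 = 12
  Term 2 contributes -5 + 2 · 4 = 3
  Term 3 contributes 0 + 3 · 4 = 12
p(4) = ⊕ of these = min[5, 12, 3, 12] = 3.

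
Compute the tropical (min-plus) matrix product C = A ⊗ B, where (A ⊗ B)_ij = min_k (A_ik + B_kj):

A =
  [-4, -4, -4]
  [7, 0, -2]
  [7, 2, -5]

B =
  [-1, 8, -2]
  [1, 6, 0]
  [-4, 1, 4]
A ⊗ B =
  [-8, -3, -6]
  [-6, -1, 0]
  [-9, -4, -1]

Apply the min-plus product entry-by-entry:
  C[0][0] = min over k of (A[0][0] + B[0][0] = -4 + -1 = -5, A[0][1] + B[1][0] = -4 + 1 = -3, A[0][2] + B[2][0] = -4 + -4 = -8) = -8 (attained at k = 2)
  C[0][1] = min over k of (A[0][0] + B[0][1] = -4 + 8 = 4, A[0][1] + B[1][1] = -4 + 6 = 2, A[0][2] + B[2][1] = -4 + 1 = -3) = -3 (attained at k = 2)
  C[0][2] = min over k of (A[0][0] + B[0][2] = -4 + -2 = -6, A[0][1] + B[1][2] = -4 + 0 = -4, A[0][2] + B[2][2] = -4 + 4 = 0) = -6 (attained at k = 0)
  C[1][0] = min over k of (A[1][0] + B[0][0] = 7 + -1 = 6, A[1][1] + B[1][0] = 0 + 1 = 1, A[1][2] + B[2][0] = -2 + -4 = -6) = -6 (attained at k = 2)
  C[1][1] = min over k of (A[1][0] + B[0][1] = 7 + 8 = 15, A[1][1] + B[1][1] = 0 + 6 = 6, A[1][2] + B[2][1] = -2 + 1 = -1) = -1 (attained at k = 2)
  C[1][2] = min over k of (A[1][0] + B[0][2] = 7 + -2 = 5, A[1][1] + B[1][2] = 0 + 0 = 0, A[1][2] + B[2][2] = -2 + 4 = 2) = 0 (attained at k = 1)
  C[2][0] = min over k of (A[2][0] + B[0][0] = 7 + -1 = 6, A[2][1] + B[1][0] = 2 + 1 = 3, A[2][2] + B[2][0] = -5 + -4 = -9) = -9 (attained at k = 2)
  C[2][1] = min over k of (A[2][0] + B[0][1] = 7 + 8 = 15, A[2][1] + B[1][1] = 2 + 6 = 8, A[2][2] + B[2][1] = -5 + 1 = -4) = -4 (attained at k = 2)
  C[2][2] = min over k of (A[2][0] + B[0][2] = 7 + -2 = 5, A[2][1] + B[1][2] = 2 + 0 = 2, A[2][2] + B[2][2] = -5 + 4 = -1) = -1 (attained at k = 2)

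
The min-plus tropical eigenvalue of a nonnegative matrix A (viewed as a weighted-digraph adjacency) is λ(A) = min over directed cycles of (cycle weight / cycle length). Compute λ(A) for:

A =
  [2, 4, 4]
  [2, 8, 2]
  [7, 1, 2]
λ(A) = 3/2

Enumerate directed cycles and compute their means (weight / length). Sample:
  cycle 0 → 0: weight = 2, length = 1, mean = 2/1 ≈ 2.000
  cycle 1 → 1: weight = 8, length = 1, mean = 8/1 ≈ 8.000
  cycle 2 → 2: weight = 2, length = 1, mean = 2/1 ≈ 2.000
  cycle 0 → 1 → 0: weight = 6, length = 2, mean = 6/2 ≈ 3.000
  cycle 0 → 2 → 0: weight = 11, length = 2, mean = 11/2 ≈ 5.500
  cycle 1 → 0 → 1: weight = 6, length = 2, mean = 6/2 ≈ 3.000
Minimum mean = 1.500, attained e.g. along the cycle 1 → 2 → 1 with weight 3 and length 2. So λ(A) = 3/2 = 3/2.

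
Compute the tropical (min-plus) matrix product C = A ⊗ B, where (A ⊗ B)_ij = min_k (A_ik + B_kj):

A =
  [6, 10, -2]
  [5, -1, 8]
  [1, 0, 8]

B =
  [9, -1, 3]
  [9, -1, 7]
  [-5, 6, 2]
A ⊗ B =
  [-7, 4, 0]
  [3, -2, 6]
  [3, -1, 4]

Apply the min-plus product entry-by-entry:
  C[0][0] = min over k of (A[0][0] + B[0][0] = 6 + 9 = 15, A[0][1] + B[1][0] = 10 + 9 = 19, A[0][2] + B[2][0] = -2 + -5 = -7) = -7 (attained at k = 2)
  C[0][1] = min over k of (A[0][0] + B[0][1] = 6 + -1 = 5, A[0][1] + B[1][1] = 10 + -1 = 9, A[0][2] + B[2][1] = -2 + 6 = 4) = 4 (attained at k = 2)
  C[0][2] = min over k of (A[0][0] + B[0][2] = 6 + 3 = 9, A[0][1] + B[1][2] = 10 + 7 = 17, A[0][2] + B[2][2] = -2 + 2 = 0) = 0 (attained at k = 2)
  C[1][0] = min over k of (A[1][0] + B[0][0] = 5 + 9 = 14, A[1][1] + B[1][0] = -1 + 9 = 8, A[1][2] + B[2][0] = 8 + -5 = 3) = 3 (attained at k = 2)
  C[1][1] = min over k of (A[1][0] + B[0][1] = 5 + -1 = 4, A[1][1] + B[1][1] = -1 + -1 = -2, A[1][2] + B[2][1] = 8 + 6 = 14) = -2 (attained at k = 1)
  C[1][2] = min over k of (A[1][0] + B[0][2] = 5 + 3 = 8, A[1][1] + B[1][2] = -1 + 7 = 6, A[1][2] + B[2][2] = 8 + 2 = 10) = 6 (attained at k = 1)
  C[2][0] = min over k of (A[2][0] + B[0][0] = 1 + 9 = 10, A[2][1] + B[1][0] = 0 + 9 = 9, A[2][2] + B[2][0] = 8 + -5 = 3) = 3 (attained at k = 2)
  C[2][1] = min over k of (A[2][0] + B[0][1] = 1 + -1 = 0, A[2][1] + B[1][1] = 0 + -1 = -1, A[2][2] + B[2][1] = 8 + 6 = 14) = -1 (attained at k = 1)
  C[2][2] = min over k of (A[2][0] + B[0][2] = 1 + 3 = 4, A[2][1] + B[1][2] = 0 + 7 = 7, A[2][2] + B[2][2] = 8 + 2 = 10) = 4 (attained at k = 0)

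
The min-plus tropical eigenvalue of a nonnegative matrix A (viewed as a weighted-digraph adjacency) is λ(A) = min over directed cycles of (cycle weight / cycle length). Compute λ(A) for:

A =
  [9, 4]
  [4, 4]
λ(A) = 4

Enumerate directed cycles and compute their means (weight / length). Sample:
  cycle 0 → 0: weight = 9, length = 1, mean = 9/1 ≈ 9.000
  cycle 1 → 1: weight = 4, length = 1, mean = 4/1 ≈ 4.000
  cycle 0 → 1 → 0: weight = 8, length = 2, mean = 8/2 ≈ 4.000
  cycle 1 → 0 → 1: weight = 8, length = 2, mean = 8/2 ≈ 4.000
Minimum mean = 4.000, attained e.g. along the cycle 1 → 1 with weight 4 and length 1. So λ(A) = 4/1 = 4.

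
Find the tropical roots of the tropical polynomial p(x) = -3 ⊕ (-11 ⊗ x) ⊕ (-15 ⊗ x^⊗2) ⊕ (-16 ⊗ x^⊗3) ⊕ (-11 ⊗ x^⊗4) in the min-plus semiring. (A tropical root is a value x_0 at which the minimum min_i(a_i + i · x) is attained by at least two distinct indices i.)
Roots: {-5, 1, 4, 8}

Each tropical root is a break point of the lower envelope of the lines y = a_i + i · x (there are 5 lines, with slopes 0, 1, ..., 4). Only the lines that attain the minimum somewhere contribute to roots; other lines are dominated. Here the surviving (envelope) indices are i = 4, i = 3, i = 2, i = 1, i = 0.
Intersections between consecutive envelope lines give the roots: for adjacent envelope indices i < j the intersection is x = (a_i − a_j) / (j − i). Reading off the sorted break points: {-5, 1, 4, 8}.
Verification: at each break x_0, at least two indices attain the minimum of min_i(a_i + i · x_0).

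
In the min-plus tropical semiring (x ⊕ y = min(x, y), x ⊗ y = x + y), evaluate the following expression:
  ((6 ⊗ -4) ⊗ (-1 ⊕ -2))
((6 ⊗ -4) ⊗ (-1 ⊕ -2)) = 0

Expand innermost to outermost. Recall ⊕ takes the minimum of its arguments and ⊗ takes their sum. Working out the expression ((6 ⊗ -4) ⊗ (-1 ⊕ -2)) gives 0.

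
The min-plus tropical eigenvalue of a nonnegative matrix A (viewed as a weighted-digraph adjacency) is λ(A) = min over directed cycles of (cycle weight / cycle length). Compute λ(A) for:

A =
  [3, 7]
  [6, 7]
λ(A) = 3

Enumerate directed cycles and compute their means (weight / length). Sample:
  cycle 0 → 0: weight = 3, length = 1, mean = 3/1 ≈ 3.000
  cycle 1 → 1: weight = 7, length = 1, mean = 7/1 ≈ 7.000
  cycle 0 → 1 → 0: weight = 13, length = 2, mean = 13/2 ≈ 6.500
  cycle 1 → 0 → 1: weight = 13, length = 2, mean = 13/2 ≈ 6.500
Minimum mean = 3.000, attained e.g. along the cycle 0 → 0 with weight 3 and length 1. So λ(A) = 3/1 = 3.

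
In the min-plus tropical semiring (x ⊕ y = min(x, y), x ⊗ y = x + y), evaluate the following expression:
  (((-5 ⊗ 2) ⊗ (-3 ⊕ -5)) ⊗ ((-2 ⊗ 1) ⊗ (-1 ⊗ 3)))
(((-5 ⊗ 2) ⊗ (-3 ⊕ -5)) ⊗ ((-2 ⊗ 1) ⊗ (-1 ⊗ 3))) = -7

Expand innermost to outermost. Recall ⊕ takes the minimum of its arguments and ⊗ takes their sum. Working out the expression (((-5 ⊗ 2) ⊗ (-3 ⊕ -5)) ⊗ ((-2 ⊗ 1) ⊗ (-1 ⊗ 3))) gives -7.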